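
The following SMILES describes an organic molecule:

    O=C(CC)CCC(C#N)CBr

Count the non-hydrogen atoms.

11

Every atom symbol written in the SMILES (organic subset) is one heavy atom; implicit H are not written.
Heavy atoms by element → Br:1, C:8, N:1, O:1.
Total: 11.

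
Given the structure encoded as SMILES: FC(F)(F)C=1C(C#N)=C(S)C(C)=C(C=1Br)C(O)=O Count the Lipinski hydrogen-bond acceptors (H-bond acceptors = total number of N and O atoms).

3

N atoms: 1; O atoms: 2.
Lipinski HBA = 1 + 2 = 3.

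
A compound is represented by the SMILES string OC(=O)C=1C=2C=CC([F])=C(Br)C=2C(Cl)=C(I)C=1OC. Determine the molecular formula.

Walk through each heavy atom and fill implicit hydrogens from standard valence (C 4, N 3, O 2, S 2, halogen 1):
  atom 1: O, bond orders sum to 1 (valence 2) → 1 H
  atom 2: C, bond orders sum to 4 (valence 4) → 0 H
  atom 3: O, bond orders sum to 2 (valence 2) → 0 H
  atom 4: C, bond orders sum to 4 (valence 4) → 0 H
  atom 5: C, bond orders sum to 4 (valence 4) → 0 H
  atom 6: C, bond orders sum to 3 (valence 4) → 1 H
  atom 7: C, bond orders sum to 3 (valence 4) → 1 H
  atom 8: C, bond orders sum to 4 (valence 4) → 0 H
  atom 9: F with explicit H count 0
  atom 10: C, bond orders sum to 4 (valence 4) → 0 H
  atom 11: Br (halogen, monovalent) → 0 H
  atom 12: C, bond orders sum to 4 (valence 4) → 0 H
  atom 13: C, bond orders sum to 4 (valence 4) → 0 H
  atom 14: Cl (halogen, monovalent) → 0 H
  atom 15: C, bond orders sum to 4 (valence 4) → 0 H
  atom 16: I (halogen, monovalent) → 0 H
  atom 17: C, bond orders sum to 4 (valence 4) → 0 H
  atom 18: O, bond orders sum to 2 (valence 2) → 0 H
  atom 19: C, bond orders sum to 1 (valence 4) → 3 H
Totals → C:12, H:6, Br:1, Cl:1, F:1, I:1, O:3.

C12H6BrClFIO3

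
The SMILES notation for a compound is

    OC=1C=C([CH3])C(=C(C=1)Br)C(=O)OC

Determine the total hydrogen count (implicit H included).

Walk through each heavy atom and fill implicit hydrogens from standard valence (C 4, N 3, O 2, S 2, halogen 1):
  atom 1: O, bond orders sum to 1 (valence 2) → 1 H
  atom 2: C, bond orders sum to 4 (valence 4) → 0 H
  atom 3: C, bond orders sum to 3 (valence 4) → 1 H
  atom 4: C, bond orders sum to 4 (valence 4) → 0 H
  atom 5: C with explicit H count 3
  atom 6: C, bond orders sum to 4 (valence 4) → 0 H
  atom 7: C, bond orders sum to 4 (valence 4) → 0 H
  atom 8: C, bond orders sum to 3 (valence 4) → 1 H
  atom 9: Br (halogen, monovalent) → 0 H
  atom 10: C, bond orders sum to 4 (valence 4) → 0 H
  atom 11: O, bond orders sum to 2 (valence 2) → 0 H
  atom 12: O, bond orders sum to 2 (valence 2) → 0 H
  atom 13: C, bond orders sum to 1 (valence 4) → 3 H
Total hydrogens: 9.

9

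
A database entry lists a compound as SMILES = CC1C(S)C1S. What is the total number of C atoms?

Count every carbon token in the SMILES (each C, including those in ring-closure positions and inside branches).
Carbon count: 4.

4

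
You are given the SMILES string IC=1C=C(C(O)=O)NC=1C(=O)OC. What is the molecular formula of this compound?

Walk through each heavy atom and fill implicit hydrogens from standard valence (C 4, N 3, O 2, S 2, halogen 1):
  atom 1: I (halogen, monovalent) → 0 H
  atom 2: C, bond orders sum to 4 (valence 4) → 0 H
  atom 3: C, bond orders sum to 3 (valence 4) → 1 H
  atom 4: C, bond orders sum to 4 (valence 4) → 0 H
  atom 5: C, bond orders sum to 4 (valence 4) → 0 H
  atom 6: O, bond orders sum to 1 (valence 2) → 1 H
  atom 7: O, bond orders sum to 2 (valence 2) → 0 H
  atom 8: N, bond orders sum to 2 (valence 3) → 1 H
  atom 9: C, bond orders sum to 4 (valence 4) → 0 H
  atom 10: C, bond orders sum to 4 (valence 4) → 0 H
  atom 11: O, bond orders sum to 2 (valence 2) → 0 H
  atom 12: O, bond orders sum to 2 (valence 2) → 0 H
  atom 13: C, bond orders sum to 1 (valence 4) → 3 H
Totals → C:7, H:6, I:1, N:1, O:4.

C7H6INO4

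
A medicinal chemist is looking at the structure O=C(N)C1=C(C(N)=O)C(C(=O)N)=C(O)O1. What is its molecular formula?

Walk through each heavy atom and fill implicit hydrogens from standard valence (C 4, N 3, O 2, S 2, halogen 1):
  atom 1: O, bond orders sum to 2 (valence 2) → 0 H
  atom 2: C, bond orders sum to 4 (valence 4) → 0 H
  atom 3: N, bond orders sum to 1 (valence 3) → 2 H
  atom 4: C, bond orders sum to 4 (valence 4) → 0 H
  atom 5: C, bond orders sum to 4 (valence 4) → 0 H
  atom 6: C, bond orders sum to 4 (valence 4) → 0 H
  atom 7: N, bond orders sum to 1 (valence 3) → 2 H
  atom 8: O, bond orders sum to 2 (valence 2) → 0 H
  atom 9: C, bond orders sum to 4 (valence 4) → 0 H
  atom 10: C, bond orders sum to 4 (valence 4) → 0 H
  atom 11: O, bond orders sum to 2 (valence 2) → 0 H
  atom 12: N, bond orders sum to 1 (valence 3) → 2 H
  atom 13: C, bond orders sum to 4 (valence 4) → 0 H
  atom 14: O, bond orders sum to 1 (valence 2) → 1 H
  atom 15: O, bond orders sum to 2 (valence 2) → 0 H
Totals → C:7, H:7, N:3, O:5.

C7H7N3O5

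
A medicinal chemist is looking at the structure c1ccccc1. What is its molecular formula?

Walk through each heavy atom and fill implicit hydrogens from standard valence (C 4, N 3, O 2, S 2, halogen 1); for lowercase aromatic atoms, an aromatic c carries 1 H when it has two neighbours and 0 H with three, and aromatic n carries 0 H:
  atom 1: aromatic c, 2 neighbours → 1 H
  atom 2: aromatic c, 2 neighbours → 1 H
  atom 3: aromatic c, 2 neighbours → 1 H
  atom 4: aromatic c, 2 neighbours → 1 H
  atom 5: aromatic c, 2 neighbours → 1 H
  atom 6: aromatic c, 2 neighbours → 1 H
Totals → C:6, H:6.

C6H6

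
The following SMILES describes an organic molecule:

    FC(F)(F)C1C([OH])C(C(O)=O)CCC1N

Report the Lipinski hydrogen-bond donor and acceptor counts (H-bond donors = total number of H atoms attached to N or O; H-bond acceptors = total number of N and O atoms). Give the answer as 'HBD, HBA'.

Donors: find every N or O and count the H atoms it carries.
  atom 7 (O): bond orders sum to 1 → 1 H
  atom 10 (O): bond orders sum to 1 → 1 H
  atom 11 (O): bond orders sum to 2 → 0 H
  atom 15 (N): bond orders sum to 1 → 2 H
Lipinski HBD = 4.
Acceptors: N atoms = 1, O atoms = 3 → HBA = 4.

4, 4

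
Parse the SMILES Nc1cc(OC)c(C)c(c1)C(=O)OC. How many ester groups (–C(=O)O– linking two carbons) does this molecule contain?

The ester motif appears at heavy-atom position 11 in the SMILES.
Other groups present: 1 ether, 1 primary amine.
Ester count: 1.

1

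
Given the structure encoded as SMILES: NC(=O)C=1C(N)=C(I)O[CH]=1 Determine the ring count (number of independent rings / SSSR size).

1

In SMILES, each pair of matching ring-closure digits denotes one ring-closing bond; the number of such bonds equals the number of independent rings.
Ring-closure bonds here: 1.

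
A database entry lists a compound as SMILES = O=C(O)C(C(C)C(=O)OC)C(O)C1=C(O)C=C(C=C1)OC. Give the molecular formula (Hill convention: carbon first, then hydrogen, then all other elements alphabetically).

C14H18O7

Walk through each heavy atom and fill implicit hydrogens from standard valence (C 4, N 3, O 2, S 2, halogen 1):
  atom 1: O, bond orders sum to 2 (valence 2) → 0 H
  atom 2: C, bond orders sum to 4 (valence 4) → 0 H
  atom 3: O, bond orders sum to 1 (valence 2) → 1 H
  atom 4: C, bond orders sum to 3 (valence 4) → 1 H
  atom 5: C, bond orders sum to 3 (valence 4) → 1 H
  atom 6: C, bond orders sum to 1 (valence 4) → 3 H
  atom 7: C, bond orders sum to 4 (valence 4) → 0 H
  atom 8: O, bond orders sum to 2 (valence 2) → 0 H
  atom 9: O, bond orders sum to 2 (valence 2) → 0 H
  atom 10: C, bond orders sum to 1 (valence 4) → 3 H
  atom 11: C, bond orders sum to 3 (valence 4) → 1 H
  atom 12: O, bond orders sum to 1 (valence 2) → 1 H
  atom 13: C, bond orders sum to 4 (valence 4) → 0 H
  atom 14: C, bond orders sum to 4 (valence 4) → 0 H
  atom 15: O, bond orders sum to 1 (valence 2) → 1 H
  atom 16: C, bond orders sum to 3 (valence 4) → 1 H
  atom 17: C, bond orders sum to 4 (valence 4) → 0 H
  atom 18: C, bond orders sum to 3 (valence 4) → 1 H
  atom 19: C, bond orders sum to 3 (valence 4) → 1 H
  atom 20: O, bond orders sum to 2 (valence 2) → 0 H
  atom 21: C, bond orders sum to 1 (valence 4) → 3 H
Totals → C:14, H:18, O:7.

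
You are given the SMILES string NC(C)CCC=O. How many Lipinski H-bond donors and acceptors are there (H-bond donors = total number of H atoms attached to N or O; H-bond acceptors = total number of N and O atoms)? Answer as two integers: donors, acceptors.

Donors: find every N or O and count the H atoms it carries.
  atom 1 (N): bond orders sum to 1 → 2 H
  atom 7 (O): bond orders sum to 2 → 0 H
Lipinski HBD = 2.
Acceptors: N atoms = 1, O atoms = 1 → HBA = 2.

2, 2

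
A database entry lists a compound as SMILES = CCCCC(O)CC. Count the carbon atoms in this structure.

7

Count every carbon token in the SMILES (each C, including those in ring-closure positions and inside branches).
Carbon count: 7.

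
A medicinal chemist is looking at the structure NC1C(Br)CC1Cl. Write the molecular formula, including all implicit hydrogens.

Walk through each heavy atom and fill implicit hydrogens from standard valence (C 4, N 3, O 2, S 2, halogen 1):
  atom 1: N, bond orders sum to 1 (valence 3) → 2 H
  atom 2: C, bond orders sum to 3 (valence 4) → 1 H
  atom 3: C, bond orders sum to 3 (valence 4) → 1 H
  atom 4: Br (halogen, monovalent) → 0 H
  atom 5: C, bond orders sum to 2 (valence 4) → 2 H
  atom 6: C, bond orders sum to 3 (valence 4) → 1 H
  atom 7: Cl (halogen, monovalent) → 0 H
Totals → C:4, H:7, Br:1, Cl:1, N:1.

C4H7BrClN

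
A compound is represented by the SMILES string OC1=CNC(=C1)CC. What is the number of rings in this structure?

1

In SMILES, each pair of matching ring-closure digits denotes one ring-closing bond; the number of such bonds equals the number of independent rings.
Ring-closure bonds here: 1.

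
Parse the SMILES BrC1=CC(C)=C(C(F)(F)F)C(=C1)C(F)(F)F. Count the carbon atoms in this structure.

Count every carbon token in the SMILES (each C, including those in ring-closure positions and inside branches).
Carbon count: 9.

9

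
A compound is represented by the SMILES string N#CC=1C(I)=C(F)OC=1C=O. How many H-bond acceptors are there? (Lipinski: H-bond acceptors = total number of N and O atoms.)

3

N atoms: 1; O atoms: 2.
Lipinski HBA = 1 + 2 = 3.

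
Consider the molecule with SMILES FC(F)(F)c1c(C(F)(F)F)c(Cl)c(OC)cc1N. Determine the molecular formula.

Walk through each heavy atom and fill implicit hydrogens from standard valence (C 4, N 3, O 2, S 2, halogen 1); for lowercase aromatic atoms, an aromatic c carries 1 H when it has two neighbours and 0 H with three, and aromatic n carries 0 H:
  atom 1: F (halogen, monovalent) → 0 H
  atom 2: C, bond orders sum to 4 (valence 4) → 0 H
  atom 3: F (halogen, monovalent) → 0 H
  atom 4: F (halogen, monovalent) → 0 H
  atom 5: aromatic c, 3 neighbours → 0 H
  atom 6: aromatic c, 3 neighbours → 0 H
  atom 7: C, bond orders sum to 4 (valence 4) → 0 H
  atom 8: F (halogen, monovalent) → 0 H
  atom 9: F (halogen, monovalent) → 0 H
  atom 10: F (halogen, monovalent) → 0 H
  atom 11: aromatic c, 3 neighbours → 0 H
  atom 12: Cl (halogen, monovalent) → 0 H
  atom 13: aromatic c, 3 neighbours → 0 H
  atom 14: O, bond orders sum to 2 (valence 2) → 0 H
  atom 15: C, bond orders sum to 1 (valence 4) → 3 H
  atom 16: aromatic c, 2 neighbours → 1 H
  atom 17: aromatic c, 3 neighbours → 0 H
  atom 18: N, bond orders sum to 1 (valence 3) → 2 H
Totals → C:9, H:6, Cl:1, F:6, N:1, O:1.
In Hill order: C9H6ClF6NO.

C9H6ClF6NO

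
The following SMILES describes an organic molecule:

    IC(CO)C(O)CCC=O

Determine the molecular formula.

Walk through each heavy atom and fill implicit hydrogens from standard valence (C 4, N 3, O 2, S 2, halogen 1):
  atom 1: I (halogen, monovalent) → 0 H
  atom 2: C, bond orders sum to 3 (valence 4) → 1 H
  atom 3: C, bond orders sum to 2 (valence 4) → 2 H
  atom 4: O, bond orders sum to 1 (valence 2) → 1 H
  atom 5: C, bond orders sum to 3 (valence 4) → 1 H
  atom 6: O, bond orders sum to 1 (valence 2) → 1 H
  atom 7: C, bond orders sum to 2 (valence 4) → 2 H
  atom 8: C, bond orders sum to 2 (valence 4) → 2 H
  atom 9: C, bond orders sum to 3 (valence 4) → 1 H
  atom 10: O, bond orders sum to 2 (valence 2) → 0 H
Totals → C:6, H:11, I:1, O:3.

C6H11IO3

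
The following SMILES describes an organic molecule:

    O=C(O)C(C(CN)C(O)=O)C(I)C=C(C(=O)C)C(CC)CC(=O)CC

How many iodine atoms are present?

1

Scan the SMILES for I atoms (remember two-letter symbols like Cl and Br are single atoms).
Iodine count: 1.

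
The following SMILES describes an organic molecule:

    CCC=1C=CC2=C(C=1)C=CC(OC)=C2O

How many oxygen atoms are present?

2

Scan the SMILES for O atoms (remember two-letter symbols like Cl and Br are single atoms).
Oxygen count: 2.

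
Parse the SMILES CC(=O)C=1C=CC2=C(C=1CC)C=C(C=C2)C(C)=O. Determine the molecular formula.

Walk through each heavy atom and fill implicit hydrogens from standard valence (C 4, N 3, O 2, S 2, halogen 1):
  atom 1: C, bond orders sum to 1 (valence 4) → 3 H
  atom 2: C, bond orders sum to 4 (valence 4) → 0 H
  atom 3: O, bond orders sum to 2 (valence 2) → 0 H
  atom 4: C, bond orders sum to 4 (valence 4) → 0 H
  atom 5: C, bond orders sum to 3 (valence 4) → 1 H
  atom 6: C, bond orders sum to 3 (valence 4) → 1 H
  atom 7: C, bond orders sum to 4 (valence 4) → 0 H
  atom 8: C, bond orders sum to 4 (valence 4) → 0 H
  atom 9: C, bond orders sum to 4 (valence 4) → 0 H
  atom 10: C, bond orders sum to 2 (valence 4) → 2 H
  atom 11: C, bond orders sum to 1 (valence 4) → 3 H
  atom 12: C, bond orders sum to 3 (valence 4) → 1 H
  atom 13: C, bond orders sum to 4 (valence 4) → 0 H
  atom 14: C, bond orders sum to 3 (valence 4) → 1 H
  atom 15: C, bond orders sum to 3 (valence 4) → 1 H
  atom 16: C, bond orders sum to 4 (valence 4) → 0 H
  atom 17: C, bond orders sum to 1 (valence 4) → 3 H
  atom 18: O, bond orders sum to 2 (valence 2) → 0 H
Totals → C:16, H:16, O:2.
In Hill order: C16H16O2.

C16H16O2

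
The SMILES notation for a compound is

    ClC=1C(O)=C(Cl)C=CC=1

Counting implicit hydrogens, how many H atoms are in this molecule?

Walk through each heavy atom and fill implicit hydrogens from standard valence (C 4, N 3, O 2, S 2, halogen 1):
  atom 1: Cl (halogen, monovalent) → 0 H
  atom 2: C, bond orders sum to 4 (valence 4) → 0 H
  atom 3: C, bond orders sum to 4 (valence 4) → 0 H
  atom 4: O, bond orders sum to 1 (valence 2) → 1 H
  atom 5: C, bond orders sum to 4 (valence 4) → 0 H
  atom 6: Cl (halogen, monovalent) → 0 H
  atom 7: C, bond orders sum to 3 (valence 4) → 1 H
  atom 8: C, bond orders sum to 3 (valence 4) → 1 H
  atom 9: C, bond orders sum to 3 (valence 4) → 1 H
Total hydrogens: 4.

4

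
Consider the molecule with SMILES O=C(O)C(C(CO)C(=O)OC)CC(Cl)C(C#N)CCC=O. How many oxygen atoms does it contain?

6

Scan the SMILES for O atoms (remember two-letter symbols like Cl and Br are single atoms).
Oxygen count: 6.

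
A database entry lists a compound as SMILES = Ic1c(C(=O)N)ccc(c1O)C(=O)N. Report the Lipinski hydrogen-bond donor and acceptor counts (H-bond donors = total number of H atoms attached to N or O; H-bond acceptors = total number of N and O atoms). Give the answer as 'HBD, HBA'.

Donors: find every N or O and count the H atoms it carries.
  atom 5 (O): bond orders sum to 2 → 0 H
  atom 6 (N): bond orders sum to 1 → 2 H
  atom 11 (O): bond orders sum to 1 → 1 H
  atom 13 (O): bond orders sum to 2 → 0 H
  atom 14 (N): bond orders sum to 1 → 2 H
Lipinski HBD = 5.
Acceptors: N atoms = 2, O atoms = 3 → HBA = 5.

5, 5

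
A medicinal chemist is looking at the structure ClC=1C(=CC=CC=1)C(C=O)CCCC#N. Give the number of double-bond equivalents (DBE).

7

Molecular formula: C12H12ClNO.
DoU = (2C + 2 + N − H − X) / 2, where X is the halogen count and O/S are ignored.
    = (2·12 + 2 + 1 − 12 − 1) / 2 = 14 / 2 = 7.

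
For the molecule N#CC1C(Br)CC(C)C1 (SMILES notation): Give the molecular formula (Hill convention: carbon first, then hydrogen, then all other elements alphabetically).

C7H10BrN

Walk through each heavy atom and fill implicit hydrogens from standard valence (C 4, N 3, O 2, S 2, halogen 1):
  atom 1: N, bond orders sum to 3 (valence 3) → 0 H
  atom 2: C, bond orders sum to 4 (valence 4) → 0 H
  atom 3: C, bond orders sum to 3 (valence 4) → 1 H
  atom 4: C, bond orders sum to 3 (valence 4) → 1 H
  atom 5: Br (halogen, monovalent) → 0 H
  atom 6: C, bond orders sum to 2 (valence 4) → 2 H
  atom 7: C, bond orders sum to 3 (valence 4) → 1 H
  atom 8: C, bond orders sum to 1 (valence 4) → 3 H
  atom 9: C, bond orders sum to 2 (valence 4) → 2 H
Totals → C:7, H:10, Br:1, N:1.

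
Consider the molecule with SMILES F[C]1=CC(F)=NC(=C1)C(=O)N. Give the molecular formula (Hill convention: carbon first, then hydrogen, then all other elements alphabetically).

C6H4F2N2O

Walk through each heavy atom and fill implicit hydrogens from standard valence (C 4, N 3, O 2, S 2, halogen 1):
  atom 1: F (halogen, monovalent) → 0 H
  atom 2: C with explicit H count 0
  atom 3: C, bond orders sum to 3 (valence 4) → 1 H
  atom 4: C, bond orders sum to 4 (valence 4) → 0 H
  atom 5: F (halogen, monovalent) → 0 H
  atom 6: N, bond orders sum to 3 (valence 3) → 0 H
  atom 7: C, bond orders sum to 4 (valence 4) → 0 H
  atom 8: C, bond orders sum to 3 (valence 4) → 1 H
  atom 9: C, bond orders sum to 4 (valence 4) → 0 H
  atom 10: O, bond orders sum to 2 (valence 2) → 0 H
  atom 11: N, bond orders sum to 1 (valence 3) → 2 H
Totals → C:6, H:4, F:2, N:2, O:1.
In Hill order: C6H4F2N2O.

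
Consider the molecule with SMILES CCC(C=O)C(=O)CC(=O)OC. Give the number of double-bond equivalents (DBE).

Degree of unsaturation = (number of rings) + (number of π bonds).
Ring closures in the SMILES: 0.
π bonds: 3 double bonds (each 1 DoU) → 3 DoU from unsaturation.
Total DoU = 0 + 3 = 3.

3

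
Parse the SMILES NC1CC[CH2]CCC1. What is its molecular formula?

Walk through each heavy atom and fill implicit hydrogens from standard valence (C 4, N 3, O 2, S 2, halogen 1):
  atom 1: N, bond orders sum to 1 (valence 3) → 2 H
  atom 2: C, bond orders sum to 3 (valence 4) → 1 H
  atom 3: C, bond orders sum to 2 (valence 4) → 2 H
  atom 4: C, bond orders sum to 2 (valence 4) → 2 H
  atom 5: C with explicit H count 2
  atom 6: C, bond orders sum to 2 (valence 4) → 2 H
  atom 7: C, bond orders sum to 2 (valence 4) → 2 H
  atom 8: C, bond orders sum to 2 (valence 4) → 2 H
Totals → C:7, H:15, N:1.
In Hill order: C7H15N.

C7H15N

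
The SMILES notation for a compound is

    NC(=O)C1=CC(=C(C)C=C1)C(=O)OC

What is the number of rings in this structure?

In SMILES, each pair of matching ring-closure digits denotes one ring-closing bond; the number of such bonds equals the number of independent rings.
Ring-closure bonds here: 1.

1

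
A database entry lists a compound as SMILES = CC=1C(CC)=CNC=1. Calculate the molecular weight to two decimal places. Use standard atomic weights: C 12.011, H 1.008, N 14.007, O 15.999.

First, the molecular formula is C7H11N (counting implicit H from valence).
  C: 7 × 12.011 = 84.077
  H: 11 × 1.008 = 11.088
  N: 1 × 14.007 = 14.007
Sum: 7×12.011 + 11×1.008 + 1×14.007 = 109.172 → 109.17 g/mol.

109.17 g/mol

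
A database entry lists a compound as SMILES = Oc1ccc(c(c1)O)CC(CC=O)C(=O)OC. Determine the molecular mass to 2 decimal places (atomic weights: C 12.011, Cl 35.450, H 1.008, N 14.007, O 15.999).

First, the molecular formula is C12H14O5 (counting implicit H from valence).
  C: 12 × 12.011 = 144.132
  H: 14 × 1.008 = 14.112
  O: 5 × 15.999 = 79.995
Sum: 12×12.011 + 14×1.008 + 5×15.999 = 238.239 → 238.24 g/mol.

238.24 g/mol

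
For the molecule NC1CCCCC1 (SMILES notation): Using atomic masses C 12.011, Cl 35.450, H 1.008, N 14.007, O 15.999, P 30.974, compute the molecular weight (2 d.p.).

First, the molecular formula is C6H13N (counting implicit H from valence).
  C: 6 × 12.011 = 72.066
  H: 13 × 1.008 = 13.104
  N: 1 × 14.007 = 14.007
Sum: 6×12.011 + 13×1.008 + 1×14.007 = 99.177 → 99.18 g/mol.

99.18 g/mol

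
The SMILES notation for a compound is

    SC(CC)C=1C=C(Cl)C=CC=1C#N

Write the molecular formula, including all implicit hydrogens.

C10H10ClNS

Walk through each heavy atom and fill implicit hydrogens from standard valence (C 4, N 3, O 2, S 2, halogen 1):
  atom 1: S, bond orders sum to 1 (valence 2) → 1 H
  atom 2: C, bond orders sum to 3 (valence 4) → 1 H
  atom 3: C, bond orders sum to 2 (valence 4) → 2 H
  atom 4: C, bond orders sum to 1 (valence 4) → 3 H
  atom 5: C, bond orders sum to 4 (valence 4) → 0 H
  atom 6: C, bond orders sum to 3 (valence 4) → 1 H
  atom 7: C, bond orders sum to 4 (valence 4) → 0 H
  atom 8: Cl (halogen, monovalent) → 0 H
  atom 9: C, bond orders sum to 3 (valence 4) → 1 H
  atom 10: C, bond orders sum to 3 (valence 4) → 1 H
  atom 11: C, bond orders sum to 4 (valence 4) → 0 H
  atom 12: C, bond orders sum to 4 (valence 4) → 0 H
  atom 13: N, bond orders sum to 3 (valence 3) → 0 H
Totals → C:10, H:10, Cl:1, N:1, S:1.
In Hill order: C10H10ClNS.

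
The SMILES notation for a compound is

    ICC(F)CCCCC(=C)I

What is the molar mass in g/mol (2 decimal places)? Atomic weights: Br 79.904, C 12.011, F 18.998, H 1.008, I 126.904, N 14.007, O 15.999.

382.00 g/mol

First, the molecular formula is C8H13FI2 (counting implicit H from valence).
  C: 8 × 12.011 = 96.088
  F: 1 × 18.998 = 18.998
  H: 13 × 1.008 = 13.104
  I: 2 × 126.904 = 253.808
Sum: 8×12.011 + 1×18.998 + 13×1.008 + 2×126.904 = 381.998 → 382.00 g/mol.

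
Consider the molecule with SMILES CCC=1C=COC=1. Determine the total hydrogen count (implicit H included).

8

Walk through each heavy atom and fill implicit hydrogens from standard valence (C 4, N 3, O 2, S 2, halogen 1):
  atom 1: C, bond orders sum to 1 (valence 4) → 3 H
  atom 2: C, bond orders sum to 2 (valence 4) → 2 H
  atom 3: C, bond orders sum to 4 (valence 4) → 0 H
  atom 4: C, bond orders sum to 3 (valence 4) → 1 H
  atom 5: C, bond orders sum to 3 (valence 4) → 1 H
  atom 6: O, bond orders sum to 2 (valence 2) → 0 H
  atom 7: C, bond orders sum to 3 (valence 4) → 1 H
Total hydrogens: 8.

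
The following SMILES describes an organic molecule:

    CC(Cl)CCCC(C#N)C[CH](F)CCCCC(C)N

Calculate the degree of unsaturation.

Degree of unsaturation = (number of rings) + (number of π bonds).
Ring closures in the SMILES: 0.
π bonds: 1 triple bond (each 2 DoU) → 2 DoU from unsaturation.
Total DoU = 0 + 2 = 2.

2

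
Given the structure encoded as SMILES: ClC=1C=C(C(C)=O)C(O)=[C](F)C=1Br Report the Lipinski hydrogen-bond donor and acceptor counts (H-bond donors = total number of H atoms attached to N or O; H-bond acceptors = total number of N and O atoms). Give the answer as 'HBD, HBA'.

1, 2

Donors: find every N or O and count the H atoms it carries.
  atom 7 (O): bond orders sum to 2 → 0 H
  atom 9 (O): bond orders sum to 1 → 1 H
Lipinski HBD = 1.
Acceptors: N atoms = 0, O atoms = 2 → HBA = 2.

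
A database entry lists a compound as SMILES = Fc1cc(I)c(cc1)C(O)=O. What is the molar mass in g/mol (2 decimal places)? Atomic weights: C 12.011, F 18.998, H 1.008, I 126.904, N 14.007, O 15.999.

First, the molecular formula is C7H4FIO2 (counting implicit H from valence).
  C: 7 × 12.011 = 84.077
  F: 1 × 18.998 = 18.998
  H: 4 × 1.008 = 4.032
  I: 1 × 126.904 = 126.904
  O: 2 × 15.999 = 31.998
Sum: 7×12.011 + 1×18.998 + 4×1.008 + 1×126.904 + 2×15.999 = 266.009 → 266.01 g/mol.

266.01 g/mol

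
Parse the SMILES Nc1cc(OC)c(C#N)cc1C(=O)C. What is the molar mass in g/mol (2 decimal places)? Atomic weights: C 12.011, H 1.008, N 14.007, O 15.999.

First, the molecular formula is C10H10N2O2 (counting implicit H from valence).
  C: 10 × 12.011 = 120.110
  H: 10 × 1.008 = 10.080
  N: 2 × 14.007 = 28.014
  O: 2 × 15.999 = 31.998
Sum: 10×12.011 + 10×1.008 + 2×14.007 + 2×15.999 = 190.202 → 190.20 g/mol.

190.20 g/mol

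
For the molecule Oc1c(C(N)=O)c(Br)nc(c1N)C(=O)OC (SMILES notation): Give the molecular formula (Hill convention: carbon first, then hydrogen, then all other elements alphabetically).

Walk through each heavy atom and fill implicit hydrogens from standard valence (C 4, N 3, O 2, S 2, halogen 1); for lowercase aromatic atoms, an aromatic c carries 1 H when it has two neighbours and 0 H with three, and aromatic n carries 0 H:
  atom 1: O, bond orders sum to 1 (valence 2) → 1 H
  atom 2: aromatic c, 3 neighbours → 0 H
  atom 3: aromatic c, 3 neighbours → 0 H
  atom 4: C, bond orders sum to 4 (valence 4) → 0 H
  atom 5: N, bond orders sum to 1 (valence 3) → 2 H
  atom 6: O, bond orders sum to 2 (valence 2) → 0 H
  atom 7: aromatic c, 3 neighbours → 0 H
  atom 8: Br (halogen, monovalent) → 0 H
  atom 9: aromatic n, 2 neighbours → 0 H
  atom 10: aromatic c, 3 neighbours → 0 H
  atom 11: aromatic c, 3 neighbours → 0 H
  atom 12: N, bond orders sum to 1 (valence 3) → 2 H
  atom 13: C, bond orders sum to 4 (valence 4) → 0 H
  atom 14: O, bond orders sum to 2 (valence 2) → 0 H
  atom 15: O, bond orders sum to 2 (valence 2) → 0 H
  atom 16: C, bond orders sum to 1 (valence 4) → 3 H
Totals → C:8, H:8, Br:1, N:3, O:4.

C8H8BrN3O4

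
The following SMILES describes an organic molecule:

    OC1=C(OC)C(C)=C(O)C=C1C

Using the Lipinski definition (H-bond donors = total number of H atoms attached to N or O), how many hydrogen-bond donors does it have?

Donors: find every N or O and count the H atoms it carries.
  atom 1 (O): bond orders sum to 1 → 1 H
  atom 4 (O): bond orders sum to 2 → 0 H
  atom 9 (O): bond orders sum to 1 → 1 H
Lipinski HBD = 2.

2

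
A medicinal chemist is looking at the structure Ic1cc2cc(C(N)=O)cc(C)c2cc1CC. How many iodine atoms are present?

1

Scan the SMILES for I atoms (remember two-letter symbols like Cl and Br are single atoms).
Iodine count: 1.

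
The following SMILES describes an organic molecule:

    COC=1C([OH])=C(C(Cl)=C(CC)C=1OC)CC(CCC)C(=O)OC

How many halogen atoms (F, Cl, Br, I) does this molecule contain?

1

Halogen atoms appear at heavy-atom position 8 (1×Cl).
Other groups present: 1 ester, 2 ether, 1 hydroxyl.
Halogen count: 1.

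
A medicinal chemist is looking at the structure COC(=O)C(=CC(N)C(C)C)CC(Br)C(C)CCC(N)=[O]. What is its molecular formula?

Walk through each heavy atom and fill implicit hydrogens from standard valence (C 4, N 3, O 2, S 2, halogen 1):
  atom 1: C, bond orders sum to 1 (valence 4) → 3 H
  atom 2: O, bond orders sum to 2 (valence 2) → 0 H
  atom 3: C, bond orders sum to 4 (valence 4) → 0 H
  atom 4: O, bond orders sum to 2 (valence 2) → 0 H
  atom 5: C, bond orders sum to 4 (valence 4) → 0 H
  atom 6: C, bond orders sum to 3 (valence 4) → 1 H
  atom 7: C, bond orders sum to 3 (valence 4) → 1 H
  atom 8: N, bond orders sum to 1 (valence 3) → 2 H
  atom 9: C, bond orders sum to 3 (valence 4) → 1 H
  atom 10: C, bond orders sum to 1 (valence 4) → 3 H
  atom 11: C, bond orders sum to 1 (valence 4) → 3 H
  atom 12: C, bond orders sum to 2 (valence 4) → 2 H
  atom 13: C, bond orders sum to 3 (valence 4) → 1 H
  atom 14: Br (halogen, monovalent) → 0 H
  atom 15: C, bond orders sum to 3 (valence 4) → 1 H
  atom 16: C, bond orders sum to 1 (valence 4) → 3 H
  atom 17: C, bond orders sum to 2 (valence 4) → 2 H
  atom 18: C, bond orders sum to 2 (valence 4) → 2 H
  atom 19: C, bond orders sum to 4 (valence 4) → 0 H
  atom 20: N, bond orders sum to 1 (valence 3) → 2 H
  atom 21: O with explicit H count 0
Totals → C:15, H:27, Br:1, N:2, O:3.

C15H27BrN2O3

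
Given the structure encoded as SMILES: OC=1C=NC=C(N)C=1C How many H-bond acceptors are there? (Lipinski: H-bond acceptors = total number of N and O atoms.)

3

N atoms: 2; O atoms: 1.
Lipinski HBA = 2 + 1 = 3.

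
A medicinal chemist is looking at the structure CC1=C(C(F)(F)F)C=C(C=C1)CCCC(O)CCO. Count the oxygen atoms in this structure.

2

Scan the SMILES for O atoms (remember two-letter symbols like Cl and Br are single atoms).
Oxygen count: 2.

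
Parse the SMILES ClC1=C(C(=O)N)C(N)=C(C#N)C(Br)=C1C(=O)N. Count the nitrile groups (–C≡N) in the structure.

The nitrile motif appears at heavy-atom position 10 in the SMILES.
Other groups present: 2 amide, 1 primary amine.
Nitrile count: 1.

1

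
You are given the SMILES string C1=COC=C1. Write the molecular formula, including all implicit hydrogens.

Walk through each heavy atom and fill implicit hydrogens from standard valence (C 4, N 3, O 2, S 2, halogen 1):
  atom 1: C, bond orders sum to 3 (valence 4) → 1 H
  atom 2: C, bond orders sum to 3 (valence 4) → 1 H
  atom 3: O, bond orders sum to 2 (valence 2) → 0 H
  atom 4: C, bond orders sum to 3 (valence 4) → 1 H
  atom 5: C, bond orders sum to 3 (valence 4) → 1 H
Totals → C:4, H:4, O:1.

C4H4O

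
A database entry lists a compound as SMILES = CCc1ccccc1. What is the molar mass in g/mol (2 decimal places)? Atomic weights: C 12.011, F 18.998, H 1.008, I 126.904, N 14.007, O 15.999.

106.17 g/mol

First, the molecular formula is C8H10 (counting implicit H from valence).
  C: 8 × 12.011 = 96.088
  H: 10 × 1.008 = 10.080
Sum: 8×12.011 + 10×1.008 = 106.168 → 106.17 g/mol.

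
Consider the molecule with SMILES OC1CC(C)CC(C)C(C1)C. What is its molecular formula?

Walk through each heavy atom and fill implicit hydrogens from standard valence (C 4, N 3, O 2, S 2, halogen 1):
  atom 1: O, bond orders sum to 1 (valence 2) → 1 H
  atom 2: C, bond orders sum to 3 (valence 4) → 1 H
  atom 3: C, bond orders sum to 2 (valence 4) → 2 H
  atom 4: C, bond orders sum to 3 (valence 4) → 1 H
  atom 5: C, bond orders sum to 1 (valence 4) → 3 H
  atom 6: C, bond orders sum to 2 (valence 4) → 2 H
  atom 7: C, bond orders sum to 3 (valence 4) → 1 H
  atom 8: C, bond orders sum to 1 (valence 4) → 3 H
  atom 9: C, bond orders sum to 3 (valence 4) → 1 H
  atom 10: C, bond orders sum to 2 (valence 4) → 2 H
  atom 11: C, bond orders sum to 1 (valence 4) → 3 H
Totals → C:10, H:20, O:1.
In Hill order: C10H20O.

C10H20O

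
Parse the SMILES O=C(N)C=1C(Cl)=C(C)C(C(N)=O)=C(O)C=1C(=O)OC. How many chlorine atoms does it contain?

Scan the SMILES for Cl atoms (remember two-letter symbols like Cl and Br are single atoms).
Chlorine count: 1.

1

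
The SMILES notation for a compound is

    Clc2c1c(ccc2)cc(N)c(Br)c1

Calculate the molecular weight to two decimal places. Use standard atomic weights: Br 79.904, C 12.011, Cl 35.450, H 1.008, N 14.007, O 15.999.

256.53 g/mol

First, the molecular formula is C10H7BrClN (counting implicit H from valence).
  Br: 1 × 79.904 = 79.904
  C: 10 × 12.011 = 120.110
  Cl: 1 × 35.450 = 35.450
  H: 7 × 1.008 = 7.056
  N: 1 × 14.007 = 14.007
Sum: 1×79.904 + 10×12.011 + 1×35.450 + 7×1.008 + 1×14.007 = 256.527 → 256.53 g/mol.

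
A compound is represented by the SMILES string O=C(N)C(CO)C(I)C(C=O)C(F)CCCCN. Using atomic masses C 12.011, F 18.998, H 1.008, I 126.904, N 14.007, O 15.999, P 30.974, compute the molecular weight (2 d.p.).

First, the molecular formula is C11H20FIN2O3 (counting implicit H from valence).
  C: 11 × 12.011 = 132.121
  F: 1 × 18.998 = 18.998
  H: 20 × 1.008 = 20.160
  I: 1 × 126.904 = 126.904
  N: 2 × 14.007 = 28.014
  O: 3 × 15.999 = 47.997
Sum: 11×12.011 + 1×18.998 + 20×1.008 + 1×126.904 + 2×14.007 + 3×15.999 = 374.194 → 374.19 g/mol.

374.19 g/mol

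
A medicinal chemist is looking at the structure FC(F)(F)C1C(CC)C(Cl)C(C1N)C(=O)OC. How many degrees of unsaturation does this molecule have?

2

Molecular formula: C10H15ClF3NO2.
DoU = (2C + 2 + N − H − X) / 2, where X is the halogen count and O/S are ignored.
    = (2·10 + 2 + 1 − 15 − 4) / 2 = 4 / 2 = 2.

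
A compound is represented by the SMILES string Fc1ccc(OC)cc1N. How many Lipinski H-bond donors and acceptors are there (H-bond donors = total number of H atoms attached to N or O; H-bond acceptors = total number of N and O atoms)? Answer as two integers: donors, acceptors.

Donors: find every N or O and count the H atoms it carries.
  atom 6 (O): bond orders sum to 2 → 0 H
  atom 10 (N): bond orders sum to 1 → 2 H
Lipinski HBD = 2.
Acceptors: N atoms = 1, O atoms = 1 → HBA = 2.

2, 2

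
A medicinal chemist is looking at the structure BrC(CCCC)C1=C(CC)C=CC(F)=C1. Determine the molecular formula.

C13H18BrF

Walk through each heavy atom and fill implicit hydrogens from standard valence (C 4, N 3, O 2, S 2, halogen 1):
  atom 1: Br (halogen, monovalent) → 0 H
  atom 2: C, bond orders sum to 3 (valence 4) → 1 H
  atom 3: C, bond orders sum to 2 (valence 4) → 2 H
  atom 4: C, bond orders sum to 2 (valence 4) → 2 H
  atom 5: C, bond orders sum to 2 (valence 4) → 2 H
  atom 6: C, bond orders sum to 1 (valence 4) → 3 H
  atom 7: C, bond orders sum to 4 (valence 4) → 0 H
  atom 8: C, bond orders sum to 4 (valence 4) → 0 H
  atom 9: C, bond orders sum to 2 (valence 4) → 2 H
  atom 10: C, bond orders sum to 1 (valence 4) → 3 H
  atom 11: C, bond orders sum to 3 (valence 4) → 1 H
  atom 12: C, bond orders sum to 3 (valence 4) → 1 H
  atom 13: C, bond orders sum to 4 (valence 4) → 0 H
  atom 14: F (halogen, monovalent) → 0 H
  atom 15: C, bond orders sum to 3 (valence 4) → 1 H
Totals → C:13, H:18, Br:1, F:1.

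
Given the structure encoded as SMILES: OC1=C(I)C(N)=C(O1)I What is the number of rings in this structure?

1

In SMILES, each pair of matching ring-closure digits denotes one ring-closing bond; the number of such bonds equals the number of independent rings.
Ring-closure bonds here: 1.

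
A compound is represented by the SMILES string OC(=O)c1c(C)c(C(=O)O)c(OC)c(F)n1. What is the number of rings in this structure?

In SMILES, each pair of matching ring-closure digits denotes one ring-closing bond; the number of such bonds equals the number of independent rings.
Ring-closure bonds here: 1.

1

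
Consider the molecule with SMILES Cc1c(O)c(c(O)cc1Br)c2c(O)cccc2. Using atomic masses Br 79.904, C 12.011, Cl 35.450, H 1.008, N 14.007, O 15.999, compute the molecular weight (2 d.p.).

First, the molecular formula is C13H11BrO3 (counting implicit H from valence).
  Br: 1 × 79.904 = 79.904
  C: 13 × 12.011 = 156.143
  H: 11 × 1.008 = 11.088
  O: 3 × 15.999 = 47.997
Sum: 1×79.904 + 13×12.011 + 11×1.008 + 3×15.999 = 295.132 → 295.13 g/mol.

295.13 g/mol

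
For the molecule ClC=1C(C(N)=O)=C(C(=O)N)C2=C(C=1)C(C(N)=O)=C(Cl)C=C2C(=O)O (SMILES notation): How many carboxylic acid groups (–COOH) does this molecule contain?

The carboxylic acid motif appears at heavy-atom position 22 in the SMILES.
Other groups present: 3 amide.
Carboxylic acid count: 1.

1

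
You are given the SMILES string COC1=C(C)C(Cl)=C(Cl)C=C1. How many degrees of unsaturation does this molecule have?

4

Degree of unsaturation = (number of rings) + (number of π bonds).
Ring closures in the SMILES: 1.
π bonds: 3 double bonds (each 1 DoU) → 3 DoU from unsaturation.
Total DoU = 1 + 3 = 4.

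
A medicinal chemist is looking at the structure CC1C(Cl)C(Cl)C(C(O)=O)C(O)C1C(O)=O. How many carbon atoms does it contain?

Count every carbon token in the SMILES (each C, including those in ring-closure positions and inside branches).
Carbon count: 9.

9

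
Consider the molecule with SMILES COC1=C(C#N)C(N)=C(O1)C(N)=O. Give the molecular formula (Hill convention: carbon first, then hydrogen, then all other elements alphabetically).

Walk through each heavy atom and fill implicit hydrogens from standard valence (C 4, N 3, O 2, S 2, halogen 1):
  atom 1: C, bond orders sum to 1 (valence 4) → 3 H
  atom 2: O, bond orders sum to 2 (valence 2) → 0 H
  atom 3: C, bond orders sum to 4 (valence 4) → 0 H
  atom 4: C, bond orders sum to 4 (valence 4) → 0 H
  atom 5: C, bond orders sum to 4 (valence 4) → 0 H
  atom 6: N, bond orders sum to 3 (valence 3) → 0 H
  atom 7: C, bond orders sum to 4 (valence 4) → 0 H
  atom 8: N, bond orders sum to 1 (valence 3) → 2 H
  atom 9: C, bond orders sum to 4 (valence 4) → 0 H
  atom 10: O, bond orders sum to 2 (valence 2) → 0 H
  atom 11: C, bond orders sum to 4 (valence 4) → 0 H
  atom 12: N, bond orders sum to 1 (valence 3) → 2 H
  atom 13: O, bond orders sum to 2 (valence 2) → 0 H
Totals → C:7, H:7, N:3, O:3.

C7H7N3O3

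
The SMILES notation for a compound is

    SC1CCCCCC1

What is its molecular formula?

Walk through each heavy atom and fill implicit hydrogens from standard valence (C 4, N 3, O 2, S 2, halogen 1):
  atom 1: S, bond orders sum to 1 (valence 2) → 1 H
  atom 2: C, bond orders sum to 3 (valence 4) → 1 H
  atom 3: C, bond orders sum to 2 (valence 4) → 2 H
  atom 4: C, bond orders sum to 2 (valence 4) → 2 H
  atom 5: C, bond orders sum to 2 (valence 4) → 2 H
  atom 6: C, bond orders sum to 2 (valence 4) → 2 H
  atom 7: C, bond orders sum to 2 (valence 4) → 2 H
  atom 8: C, bond orders sum to 2 (valence 4) → 2 H
Totals → C:7, H:14, S:1.

C7H14S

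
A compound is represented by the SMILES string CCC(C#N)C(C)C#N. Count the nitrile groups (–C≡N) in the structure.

The nitrile motif appears at heavy-atom positions 4, 8 in the SMILES.
Nitrile count: 2.

2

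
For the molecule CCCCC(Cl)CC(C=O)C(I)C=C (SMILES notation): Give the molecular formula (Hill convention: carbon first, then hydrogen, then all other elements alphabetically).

Walk through each heavy atom and fill implicit hydrogens from standard valence (C 4, N 3, O 2, S 2, halogen 1):
  atom 1: C, bond orders sum to 1 (valence 4) → 3 H
  atom 2: C, bond orders sum to 2 (valence 4) → 2 H
  atom 3: C, bond orders sum to 2 (valence 4) → 2 H
  atom 4: C, bond orders sum to 2 (valence 4) → 2 H
  atom 5: C, bond orders sum to 3 (valence 4) → 1 H
  atom 6: Cl (halogen, monovalent) → 0 H
  atom 7: C, bond orders sum to 2 (valence 4) → 2 H
  atom 8: C, bond orders sum to 3 (valence 4) → 1 H
  atom 9: C, bond orders sum to 3 (valence 4) → 1 H
  atom 10: O, bond orders sum to 2 (valence 2) → 0 H
  atom 11: C, bond orders sum to 3 (valence 4) → 1 H
  atom 12: I (halogen, monovalent) → 0 H
  atom 13: C, bond orders sum to 3 (valence 4) → 1 H
  atom 14: C, bond orders sum to 2 (valence 4) → 2 H
Totals → C:11, H:18, Cl:1, I:1, O:1.

C11H18ClIO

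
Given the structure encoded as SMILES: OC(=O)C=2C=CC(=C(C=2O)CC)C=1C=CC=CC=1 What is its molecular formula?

C15H14O3

Walk through each heavy atom and fill implicit hydrogens from standard valence (C 4, N 3, O 2, S 2, halogen 1):
  atom 1: O, bond orders sum to 1 (valence 2) → 1 H
  atom 2: C, bond orders sum to 4 (valence 4) → 0 H
  atom 3: O, bond orders sum to 2 (valence 2) → 0 H
  atom 4: C, bond orders sum to 4 (valence 4) → 0 H
  atom 5: C, bond orders sum to 3 (valence 4) → 1 H
  atom 6: C, bond orders sum to 3 (valence 4) → 1 H
  atom 7: C, bond orders sum to 4 (valence 4) → 0 H
  atom 8: C, bond orders sum to 4 (valence 4) → 0 H
  atom 9: C, bond orders sum to 4 (valence 4) → 0 H
  atom 10: O, bond orders sum to 1 (valence 2) → 1 H
  atom 11: C, bond orders sum to 2 (valence 4) → 2 H
  atom 12: C, bond orders sum to 1 (valence 4) → 3 H
  atom 13: C, bond orders sum to 4 (valence 4) → 0 H
  atom 14: C, bond orders sum to 3 (valence 4) → 1 H
  atom 15: C, bond orders sum to 3 (valence 4) → 1 H
  atom 16: C, bond orders sum to 3 (valence 4) → 1 H
  atom 17: C, bond orders sum to 3 (valence 4) → 1 H
  atom 18: C, bond orders sum to 3 (valence 4) → 1 H
Totals → C:15, H:14, O:3.
In Hill order: C15H14O3.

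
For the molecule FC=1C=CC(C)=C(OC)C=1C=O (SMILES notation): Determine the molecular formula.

C9H9FO2

Walk through each heavy atom and fill implicit hydrogens from standard valence (C 4, N 3, O 2, S 2, halogen 1):
  atom 1: F (halogen, monovalent) → 0 H
  atom 2: C, bond orders sum to 4 (valence 4) → 0 H
  atom 3: C, bond orders sum to 3 (valence 4) → 1 H
  atom 4: C, bond orders sum to 3 (valence 4) → 1 H
  atom 5: C, bond orders sum to 4 (valence 4) → 0 H
  atom 6: C, bond orders sum to 1 (valence 4) → 3 H
  atom 7: C, bond orders sum to 4 (valence 4) → 0 H
  atom 8: O, bond orders sum to 2 (valence 2) → 0 H
  atom 9: C, bond orders sum to 1 (valence 4) → 3 H
  atom 10: C, bond orders sum to 4 (valence 4) → 0 H
  atom 11: C, bond orders sum to 3 (valence 4) → 1 H
  atom 12: O, bond orders sum to 2 (valence 2) → 0 H
Totals → C:9, H:9, F:1, O:2.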